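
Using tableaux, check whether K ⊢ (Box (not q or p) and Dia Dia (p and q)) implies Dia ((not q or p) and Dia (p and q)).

Tableau for the negation not ((Box (not q or p) and Dia Dia (p and q)) implies Dia ((not q or p) and Dia (p and q))):
1. not ((Box (not q or p) and Dia Dia (p and q)) implies Dia ((not q or p) and Dia (p and q))), u
2. Box (not q or p) and Dia Dia (p and q), u
3. not Dia ((not q or p) and Dia (p and q)), u
4. Box (not q or p), u
5. Dia Dia (p and q), u
6. Dia (p and q), v
7. not ((not q or p) and Dia (p and q)), v
8. not q or p, v
9. not Dia (p and q), v
10. p, v
11. p and q, w
12. p, w
13. q, w
14. not (p and q), w
15. not q, w
Accessibility: uRv, vRw
Branch closes: q and not q both at w.
Every branch of the negation's tableau closes; the branch above is one of them.

Yes, valid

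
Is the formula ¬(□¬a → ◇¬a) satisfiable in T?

1. ¬(□¬a → ◇¬a), 0
2. □¬a, 0
3. ¬◇¬a, 0
4. ¬a, 0
5. a, 0
Accessibility: 0R0
Branch closes: a and ¬a both at 0.
All branches of the tableau close; one closing branch shown above.

Unsatisfiable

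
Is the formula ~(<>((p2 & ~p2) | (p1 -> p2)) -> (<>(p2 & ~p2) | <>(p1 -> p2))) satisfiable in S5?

1. ~(<>((p2 & ~p2) | (p1 -> p2)) -> (<>(p2 & ~p2) | <>(p1 -> p2))), u
2. <>((p2 & ~p2) | (p1 -> p2)), u
3. ~(<>(p2 & ~p2) | <>(p1 -> p2)), u
4. ~<>(p2 & ~p2), u
5. ~<>(p1 -> p2), u
6. ~(p2 & ~p2), u
7. ~(p1 -> p2), u
8. p1, u
9. ~p2, u
10. (p2 & ~p2) | (p1 -> p2), v
11. ~(p2 & ~p2), v
12. ~(p1 -> p2), v
13. p1, v
14. ~p2, v
15. p1 -> p2, v
16. p2, v
Accessibility: uRu, uRv, vRu, vRv
Branch closes: p2 and ~p2 both at v.
(One branch shown.) All branches close.

Unsatisfiable (every branch closes)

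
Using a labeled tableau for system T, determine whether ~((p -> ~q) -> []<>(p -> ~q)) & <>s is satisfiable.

1. ~((p -> ~q) -> []<>(p -> ~q)) & <>s, 0
2. ~((p -> ~q) -> []<>(p -> ~q)), 0   [&-rule on 1]
3. <>s, 0   [&-rule on 1]
4. p -> ~q, 0   [~->-rule on 2]
5. ~[]<>(p -> ~q), 0   [~->-rule on 2]
6. ~q, 0   [->-rule on 4 (branches; this branch)]
7. s, 1   [<>-rule on 3: fresh world 1, 0R1]
8. ~<>(p -> ~q), 2   [~[]-rule on 5: fresh world 2, 0R2]
9. ~(p -> ~q), 2   [~<>-rule on 8 via 2R2]
10. p, 2   [~->-rule on 9]
11. q, 2   [~->-rule on 9]
Accessibility: 0R0, 0R1, 0R2, 1R1, 2R2

Yes, satisfiable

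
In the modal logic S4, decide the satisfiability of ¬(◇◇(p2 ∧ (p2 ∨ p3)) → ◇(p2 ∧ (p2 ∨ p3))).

1. ¬(◇◇(p2 ∧ (p2 ∨ p3)) → ◇(p2 ∧ (p2 ∨ p3))), 0
2. ◇◇(p2 ∧ (p2 ∨ p3)), 0
3. ¬◇(p2 ∧ (p2 ∨ p3)), 0
4. ¬(p2 ∧ (p2 ∨ p3)), 0
5. ¬(p2 ∨ p3), 0
6. ¬p2, 0
7. ¬p3, 0
8. ◇(p2 ∧ (p2 ∨ p3)), 1
9. ¬(p2 ∧ (p2 ∨ p3)), 1
10. ¬(p2 ∨ p3), 1
11. ¬p2, 1
12. ¬p3, 1
13. p2 ∧ (p2 ∨ p3), 2
14. p2, 2
15. p2 ∨ p3, 2
16. ¬(p2 ∧ (p2 ∨ p3)), 2
17. p3, 2
18. ¬(p2 ∨ p3), 2
19. ¬p2, 2
20. ¬p3, 2
Accessibility: 0R0, 0R1, 0R2, 1R1, 1R2, 2R2
Branch closes: p2 and ¬p2 both at 2.
Every branch closes; the branch above is one of them.

Unsatisfiable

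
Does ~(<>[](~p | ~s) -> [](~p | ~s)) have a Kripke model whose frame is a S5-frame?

Unsatisfiable (every branch closes)

1. ~(<>[](~p | ~s) -> [](~p | ~s)), w0
2. <>[](~p | ~s), w0
3. ~[](~p | ~s), w0
4. [](~p | ~s), w1
5. ~p | ~s, w0
6. ~p | ~s, w1
7. ~s, w0
8. ~s, w1
9. ~(~p | ~s), w2
10. p, w2
11. s, w2
12. ~p | ~s, w2
13. ~s, w2
Accessibility: w0Rw0, w0Rw1, w0Rw2, w1Rw0, w1Rw1, w1Rw2, w2Rw0, w2Rw1, w2Rw2
Branch closes: s and ~s both at w2.
Every branch closes; the branch above is one of them.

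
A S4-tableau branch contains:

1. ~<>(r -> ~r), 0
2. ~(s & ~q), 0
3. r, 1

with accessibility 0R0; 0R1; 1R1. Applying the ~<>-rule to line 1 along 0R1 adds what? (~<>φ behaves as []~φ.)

~(r -> ~r), 1

~<>φ behaves as []~φ: propagate the negated body to each accessible world.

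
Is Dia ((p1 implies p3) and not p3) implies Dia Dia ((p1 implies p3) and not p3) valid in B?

Yes, valid

Tableau for the negation not (Dia ((p1 implies p3) and not p3) implies Dia Dia ((p1 implies p3) and not p3)):
1. not (Dia ((p1 implies p3) and not p3) implies Dia Dia ((p1 implies p3) and not p3)), w0
2. Dia ((p1 implies p3) and not p3), w0
3. not Dia Dia ((p1 implies p3) and not p3), w0
4. not Dia ((p1 implies p3) and not p3), w0
5. not ((p1 implies p3) and not p3), w0
6. not (p1 implies p3), w0
7. p1, w0
8. not p3, w0
9. (p1 implies p3) and not p3, w1
10. p1 implies p3, w1
11. not p3, w1
12. not Dia ((p1 implies p3) and not p3), w1
13. not ((p1 implies p3) and not p3), w1
14. not p1, w1
15. not (p1 implies p3), w1
16. p1, w1
Accessibility: w0Rw0, w0Rw1, w1Rw0, w1Rw1
Branch closes: p1 and not p1 both at w1.
All branches of the negation close; one closing branch shown above.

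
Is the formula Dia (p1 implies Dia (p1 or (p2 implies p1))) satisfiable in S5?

1. Dia (p1 implies Dia (p1 or (p2 implies p1))), u
2. p1 implies Dia (p1 or (p2 implies p1)), v
3. Dia (p1 or (p2 implies p1)), v
4. p1 or (p2 implies p1), w
5. p2 implies p1, w
6. p1, w
Accessibility: uRu, uRv, uRw, vRu, vRv, vRw, wRu, wRv, wRw

Satisfiable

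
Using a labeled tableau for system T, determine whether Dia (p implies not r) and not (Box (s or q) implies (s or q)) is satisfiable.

1. Dia (p implies not r) and not (Box (s or q) implies (s or q)), u
2. Dia (p implies not r), u
3. not (Box (s or q) implies (s or q)), u
4. Box (s or q), u
5. not (s or q), u
6. not s, u
7. not q, u
8. s or q, u
9. q, u
Accessibility: uRu
Branch closes: q and not q both at u.
(One branch shown.) All branches close.

Unsatisfiable (every branch closes)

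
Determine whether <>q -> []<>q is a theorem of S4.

Tableau for the negation ~(<>q -> []<>q):
1. ~(<>q -> []<>q), w0
2. <>q, w0
3. ~[]<>q, w0
4. q, w1
5. ~<>q, w2
6. ~q, w2
Accessibility: w0Rw0, w0Rw1, w0Rw2, w1Rw1, w2Rw2
The negation has an open branch (countermodel exists).

Not valid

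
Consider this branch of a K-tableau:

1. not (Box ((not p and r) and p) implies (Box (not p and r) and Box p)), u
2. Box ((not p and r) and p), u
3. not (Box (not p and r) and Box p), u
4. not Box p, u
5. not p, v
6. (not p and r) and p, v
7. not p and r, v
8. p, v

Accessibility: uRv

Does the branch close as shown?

Both p and not p appear at v.

Yes, closed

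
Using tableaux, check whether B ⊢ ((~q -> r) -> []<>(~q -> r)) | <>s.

Tableau for the negation ~(((~q -> r) -> []<>(~q -> r)) | <>s):
1. ~(((~q -> r) -> []<>(~q -> r)) | <>s), u
2. ~((~q -> r) -> []<>(~q -> r)), u
3. ~<>s, u
4. ~q -> r, u
5. ~[]<>(~q -> r), u
6. ~s, u
7. r, u
8. ~<>(~q -> r), v
9. ~s, v
10. ~(~q -> r), u
11. ~q, u
12. ~r, u
Accessibility: uRu, uRv, vRu, vRv
Branch closes: r and ~r both at u.
Every branch of the negation's tableau closes; the branch above is one of them.

Yes, valid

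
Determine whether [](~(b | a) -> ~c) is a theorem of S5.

Not valid

Tableau for the negation ~[](~(b | a) -> ~c):
1. ~[](~(b | a) -> ~c), w0
2. ~(~(b | a) -> ~c), w1
3. ~(b | a), w1
4. c, w1
5. ~b, w1
6. ~a, w1
Accessibility: w0Rw0, w0Rw1, w1Rw0, w1Rw1
The negation has an open branch (countermodel exists).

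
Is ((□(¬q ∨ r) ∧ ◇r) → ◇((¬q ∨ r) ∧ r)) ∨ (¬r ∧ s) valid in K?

Tableau for the negation ¬(((□(¬q ∨ r) ∧ ◇r) → ◇((¬q ∨ r) ∧ r)) ∨ (¬r ∧ s)):
1. ¬(((□(¬q ∨ r) ∧ ◇r) → ◇((¬q ∨ r) ∧ r)) ∨ (¬r ∧ s)), 0
2. ¬((□(¬q ∨ r) ∧ ◇r) → ◇((¬q ∨ r) ∧ r)), 0
3. ¬(¬r ∧ s), 0
4. □(¬q ∨ r) ∧ ◇r, 0
5. ¬◇((¬q ∨ r) ∧ r), 0
6. □(¬q ∨ r), 0
7. ◇r, 0
8. ¬s, 0
9. r, 1
10. ¬((¬q ∨ r) ∧ r), 1
11. ¬q ∨ r, 1
12. ¬(¬q ∨ r), 1
13. q, 1
14. ¬r, 1
Accessibility: 0R1
Branch closes: r and ¬r both at 1.
Every branch of the negation's tableau closes; the branch above is one of them.

Valid in K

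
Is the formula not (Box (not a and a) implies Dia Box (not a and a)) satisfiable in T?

1. not (Box (not a and a) implies Dia Box (not a and a)), w0
2. Box (not a and a), w0
3. not Dia Box (not a and a), w0
4. not a and a, w0
5. not a, w0
6. a, w0
Accessibility: w0Rw0
Branch closes: a and not a both at w0.
All branches of the tableau close; one closing branch shown above.

Unsatisfiable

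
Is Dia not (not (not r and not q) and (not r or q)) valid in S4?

Tableau for the negation not Dia not (not (not r and not q) and (not r or q)):
1. not Dia not (not (not r and not q) and (not r or q)), w0
2. not (not r and not q) and (not r or q), w0
3. not (not r and not q), w0
4. not r or q, w0
5. q, w0
Accessibility: w0Rw0
The negation has an open branch (countermodel exists).

No, not valid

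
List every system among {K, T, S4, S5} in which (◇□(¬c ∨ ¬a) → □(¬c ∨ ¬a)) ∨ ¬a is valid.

S5-tableau for the negation ¬((◇□(¬c ∨ ¬a) → □(¬c ∨ ¬a)) ∨ ¬a):
1. ¬((◇□(¬c ∨ ¬a) → □(¬c ∨ ¬a)) ∨ ¬a), w0
2. ¬(◇□(¬c ∨ ¬a) → □(¬c ∨ ¬a)), w0
3. a, w0
4. ◇□(¬c ∨ ¬a), w0
5. ¬□(¬c ∨ ¬a), w0
6. □(¬c ∨ ¬a), w1
7. ¬c ∨ ¬a, w0
8. ¬c ∨ ¬a, w1
9. ¬c, w0
10. ¬a, w1
11. ¬(¬c ∨ ¬a), w2
12. c, w2
13. a, w2
14. ¬c ∨ ¬a, w2
15. ¬a, w2
Accessibility: w0Rw0, w0Rw1, w0Rw2, w1Rw0, w1Rw1, w1Rw2, w2Rw0, w2Rw1, w2Rw2
Branch closes: a and ¬a both at w2.
Every branch closes (one shown): valid in S5.
S4-tableau for the negation ¬((◇□(¬c ∨ ¬a) → □(¬c ∨ ¬a)) ∨ ¬a):
1. ¬((◇□(¬c ∨ ¬a) → □(¬c ∨ ¬a)) ∨ ¬a), w0
2. ¬(◇□(¬c ∨ ¬a) → □(¬c ∨ ¬a)), w0
3. a, w0
4. ◇□(¬c ∨ ¬a), w0
5. ¬□(¬c ∨ ¬a), w0
6. □(¬c ∨ ¬a), w1
7. ¬c ∨ ¬a, w1
8. ¬a, w1
9. ¬(¬c ∨ ¬a), w2
10. c, w2
11. a, w2
Accessibility: w0Rw0, w0Rw1, w0Rw2, w1Rw1, w2Rw2
Complete open branch: countermodel on an S4-frame, so not valid in S4, nor in K, T (the same frame is also a K-frame and a T-frame).

S5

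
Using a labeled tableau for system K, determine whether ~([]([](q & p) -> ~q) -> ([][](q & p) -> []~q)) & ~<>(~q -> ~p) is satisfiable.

No, unsatisfiable

1. ~([]([](q & p) -> ~q) -> ([][](q & p) -> []~q)) & ~<>(~q -> ~p), 0
2. ~([]([](q & p) -> ~q) -> ([][](q & p) -> []~q)), 0
3. ~<>(~q -> ~p), 0
4. []([](q & p) -> ~q), 0
5. ~([][](q & p) -> []~q), 0
6. [][](q & p), 0
7. ~[]~q, 0
8. q, 1
9. ~(~q -> ~p), 1
10. ~q, 1
11. p, 1
Accessibility: 0R1
Branch closes: q and ~q both at 1.
All branches of the tableau close; one closing branch shown above.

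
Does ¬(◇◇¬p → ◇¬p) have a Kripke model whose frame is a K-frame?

Satisfiable (open branch found)

1. ¬(◇◇¬p → ◇¬p), 0
2. ◇◇¬p, 0
3. ¬◇¬p, 0
4. ◇¬p, 1
5. p, 1
6. ¬p, 2
Accessibility: 0R1, 1R2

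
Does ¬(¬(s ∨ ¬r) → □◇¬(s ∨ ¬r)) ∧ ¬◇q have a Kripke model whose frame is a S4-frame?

Yes, satisfiable

1. ¬(¬(s ∨ ¬r) → □◇¬(s ∨ ¬r)) ∧ ¬◇q, u
2. ¬(¬(s ∨ ¬r) → □◇¬(s ∨ ¬r)), u
3. ¬◇q, u
4. ¬(s ∨ ¬r), u
5. ¬□◇¬(s ∨ ¬r), u
6. ¬s, u
7. r, u
8. ¬q, u
9. ¬◇¬(s ∨ ¬r), v
10. ¬q, v
11. s ∨ ¬r, v
12. ¬r, v
Accessibility: uRu, uRv, vRv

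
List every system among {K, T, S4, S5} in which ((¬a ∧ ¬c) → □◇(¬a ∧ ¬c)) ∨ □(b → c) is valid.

S4-tableau for the negation ¬(((¬a ∧ ¬c) → □◇(¬a ∧ ¬c)) ∨ □(b → c)):
1. ¬(((¬a ∧ ¬c) → □◇(¬a ∧ ¬c)) ∨ □(b → c)), 0
2. ¬((¬a ∧ ¬c) → □◇(¬a ∧ ¬c)), 0   [¬∨-rule on 1]
3. ¬□(b → c), 0   [¬∨-rule on 1]
4. ¬a ∧ ¬c, 0   [¬→-rule on 2]
5. ¬□◇(¬a ∧ ¬c), 0   [¬→-rule on 2]
6. ¬a, 0   [∧-rule on 4]
7. ¬c, 0   [∧-rule on 4]
8. ¬(b → c), 1   [¬□-rule on 3: fresh world 1, 0R1]
9. b, 1   [¬→-rule on 8]
10. ¬c, 1   [¬→-rule on 8]
11. ¬◇(¬a ∧ ¬c), 2   [¬□-rule on 5: fresh world 2, 0R2]
12. ¬(¬a ∧ ¬c), 2   [¬◇-rule on 11 via 2R2]
13. c, 2   [¬∧-rule on 12 (branches; this branch)]
Accessibility: 0R0, 0R1, 0R2, 1R1, 2R2
Complete open branch: countermodel on an S4-frame, so not valid in S4, nor in K, T (the same frame is also a K-frame and a T-frame).
S5-tableau for the negation ¬(((¬a ∧ ¬c) → □◇(¬a ∧ ¬c)) ∨ □(b → c)):
1. ¬(((¬a ∧ ¬c) → □◇(¬a ∧ ¬c)) ∨ □(b → c)), 0
2. ¬((¬a ∧ ¬c) → □◇(¬a ∧ ¬c)), 0   [¬∨-rule on 1]
3. ¬□(b → c), 0   [¬∨-rule on 1]
4. ¬a ∧ ¬c, 0   [¬→-rule on 2]
5. ¬□◇(¬a ∧ ¬c), 0   [¬→-rule on 2]
6. ¬a, 0   [∧-rule on 4]
7. ¬c, 0   [∧-rule on 4]
8. ¬(b → c), 1   [¬□-rule on 3: fresh world 1, 0R1]
9. b, 1   [¬→-rule on 8]
10. ¬c, 1   [¬→-rule on 8]
11. ¬◇(¬a ∧ ¬c), 2   [¬□-rule on 5: fresh world 2, 0R2]
12. ¬(¬a ∧ ¬c), 0   [¬◇-rule on 11 via 2R0]
13. ¬(¬a ∧ ¬c), 1   [¬◇-rule on 11 via 2R1]
14. ¬(¬a ∧ ¬c), 2   [¬◇-rule on 11 via 2R2]
15. c, 0   [¬∧-rule on 12 (branches; this branch)]
Accessibility: 0R0, 0R1, 0R2, 1R0, 1R1, 1R2, 2R0, 2R1, 2R2
Branch closes: c and ¬c both at 0.
Every branch closes (one shown): valid in S5.

S5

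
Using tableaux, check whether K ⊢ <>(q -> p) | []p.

Not valid

Tableau for the negation ~(<>(q -> p) | []p):
1. ~(<>(q -> p) | []p), 0
2. ~<>(q -> p), 0
3. ~[]p, 0
4. ~p, 1
5. ~(q -> p), 1
6. q, 1
Accessibility: 0R1
The negation has an open branch (countermodel exists).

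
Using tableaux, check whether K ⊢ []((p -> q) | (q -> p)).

Tableau for the negation ~[]((p -> q) | (q -> p)):
1. ~[]((p -> q) | (q -> p)), 0
2. ~((p -> q) | (q -> p)), 1
3. ~(p -> q), 1
4. ~(q -> p), 1
5. p, 1
6. ~q, 1
7. q, 1
8. ~p, 1
Accessibility: 0R1
Branch closes: q and ~q both at 1.
Every branch of the negation's tableau closes; the branch above is one of them.

Yes, valid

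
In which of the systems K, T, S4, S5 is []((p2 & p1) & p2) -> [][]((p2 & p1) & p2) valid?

T-tableau for the negation ~([]((p2 & p1) & p2) -> [][]((p2 & p1) & p2)):
1. ~([]((p2 & p1) & p2) -> [][]((p2 & p1) & p2)), 0
2. []((p2 & p1) & p2), 0
3. ~[][]((p2 & p1) & p2), 0
4. (p2 & p1) & p2, 0
5. p2 & p1, 0
6. p2, 0
7. p1, 0
8. ~[]((p2 & p1) & p2), 1
9. (p2 & p1) & p2, 1
10. p2 & p1, 1
11. p2, 1
12. p1, 1
13. ~((p2 & p1) & p2), 2
14. ~p2, 2
Accessibility: 0R0, 0R1, 1R1, 1R2, 2R2
Complete open branch: countermodel on a T-frame, so not valid in T, nor in K (the same frame is also a K-frame).
S4-tableau for the negation ~([]((p2 & p1) & p2) -> [][]((p2 & p1) & p2)):
1. ~([]((p2 & p1) & p2) -> [][]((p2 & p1) & p2)), 0
2. []((p2 & p1) & p2), 0
3. ~[][]((p2 & p1) & p2), 0
4. (p2 & p1) & p2, 0
5. p2 & p1, 0
6. p2, 0
7. p1, 0
8. ~[]((p2 & p1) & p2), 1
9. (p2 & p1) & p2, 1
10. p2 & p1, 1
11. p2, 1
12. p1, 1
13. ~((p2 & p1) & p2), 2
14. (p2 & p1) & p2, 2
15. p2 & p1, 2
16. p2, 2
17. p1, 2
18. ~(p2 & p1), 2
19. ~p1, 2
Accessibility: 0R0, 0R1, 0R2, 1R1, 1R2, 2R2
Branch closes: p1 and ~p1 both at 2.
Every branch closes (one shown): valid in S4, hence also in S5 (every theorem of S4 is a theorem of S5).

S4, S5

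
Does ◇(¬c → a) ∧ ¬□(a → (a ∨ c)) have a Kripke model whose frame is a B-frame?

Unsatisfiable (every branch closes)

1. ◇(¬c → a) ∧ ¬□(a → (a ∨ c)), 0
2. ◇(¬c → a), 0
3. ¬□(a → (a ∨ c)), 0
4. ¬c → a, 1
5. a, 1
6. ¬(a → (a ∨ c)), 2
7. a, 2
8. ¬(a ∨ c), 2
9. ¬a, 2
10. ¬c, 2
Accessibility: 0R0, 0R1, 0R2, 1R0, 1R1, 2R0, 2R2
Branch closes: a and ¬a both at 2.
Every branch closes; the branch above is one of them.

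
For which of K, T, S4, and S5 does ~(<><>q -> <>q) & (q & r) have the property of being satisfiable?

T-tableau for the formula:
1. ~(<><>q -> <>q) & (q & r), u
2. ~(<><>q -> <>q), u
3. q & r, u
4. <><>q, u
5. ~<>q, u
6. q, u
7. r, u
8. ~q, u
Accessibility: uRu
Branch closes: q and ~q both at u.
Every branch closes (one shown): unsatisfiable in T, hence also in S4, S5 (every S4/S5-frame is a T-frame).
K-tableau for the formula:
1. ~(<><>q -> <>q) & (q & r), u
2. ~(<><>q -> <>q), u
3. q & r, u
4. <><>q, u
5. ~<>q, u
6. q, u
7. r, u
8. <>q, v
9. ~q, v
10. q, w
Accessibility: uRv, vRw
Complete open branch: satisfiable in K.

K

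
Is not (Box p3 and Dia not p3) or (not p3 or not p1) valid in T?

Valid in T

Tableau for the negation not (not (Box p3 and Dia not p3) or (not p3 or not p1)):
1. not (not (Box p3 and Dia not p3) or (not p3 or not p1)), 0
2. Box p3 and Dia not p3, 0
3. not (not p3 or not p1), 0
4. Box p3, 0
5. Dia not p3, 0
6. p3, 0
7. p1, 0
8. not p3, 1
9. p3, 1
Accessibility: 0R0, 0R1, 1R1
Branch closes: p3 and not p3 both at 1.
All branches of the negation close; one closing branch shown above.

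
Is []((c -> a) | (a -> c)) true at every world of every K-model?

Valid

Tableau for the negation ~[]((c -> a) | (a -> c)):
1. ~[]((c -> a) | (a -> c)), 0
2. ~((c -> a) | (a -> c)), 1
3. ~(c -> a), 1
4. ~(a -> c), 1
5. c, 1
6. ~a, 1
7. a, 1
8. ~c, 1
Accessibility: 0R1
Branch closes: a and ~a both at 1.
Every branch of the negation's tableau closes; the branch above is one of them.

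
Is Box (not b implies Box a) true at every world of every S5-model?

Tableau for the negation not Box (not b implies Box a):
1. not Box (not b implies Box a), u
2. not (not b implies Box a), v
3. not b, v
4. not Box a, v
5. not a, w
Accessibility: uRu, uRv, uRw, vRu, vRv, vRw, wRu, wRv, wRw
The negation has an open branch (countermodel exists).

No, not valid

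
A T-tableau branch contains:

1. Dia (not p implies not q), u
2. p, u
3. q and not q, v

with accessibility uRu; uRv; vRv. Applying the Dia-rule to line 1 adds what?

a fresh world w with uRw, and not p implies not q at w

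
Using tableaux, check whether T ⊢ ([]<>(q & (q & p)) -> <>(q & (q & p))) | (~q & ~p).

Tableau for the negation ~(([]<>(q & (q & p)) -> <>(q & (q & p))) | (~q & ~p)):
1. ~(([]<>(q & (q & p)) -> <>(q & (q & p))) | (~q & ~p)), 0
2. ~([]<>(q & (q & p)) -> <>(q & (q & p))), 0
3. ~(~q & ~p), 0
4. []<>(q & (q & p)), 0
5. ~<>(q & (q & p)), 0
6. <>(q & (q & p)), 0
7. ~(q & (q & p)), 0
8. p, 0
9. ~(q & p), 0
10. ~q, 0
11. q & (q & p), 1
12. q, 1
13. q & p, 1
14. p, 1
15. <>(q & (q & p)), 1
16. ~(q & (q & p)), 1
17. ~(q & p), 1
18. ~p, 1
Accessibility: 0R0, 0R1, 1R1
Branch closes: p and ~p both at 1.
Every branch of the negation's tableau closes; the branch above is one of them.

Yes, valid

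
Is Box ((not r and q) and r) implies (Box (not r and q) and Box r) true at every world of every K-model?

Valid

Tableau for the negation not (Box ((not r and q) and r) implies (Box (not r and q) and Box r)):
1. not (Box ((not r and q) and r) implies (Box (not r and q) and Box r)), w0
2. Box ((not r and q) and r), w0
3. not (Box (not r and q) and Box r), w0
4. not Box (not r and q), w0
5. not (not r and q), w1
6. (not r and q) and r, w1
7. not r and q, w1
8. r, w1
9. not r, w1
10. q, w1
Accessibility: w0Rw1
Branch closes: r and not r both at w1.
All branches of the negation close; one closing branch shown above.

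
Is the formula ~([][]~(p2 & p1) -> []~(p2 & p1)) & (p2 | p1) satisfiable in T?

1. ~([][]~(p2 & p1) -> []~(p2 & p1)) & (p2 | p1), 0
2. ~([][]~(p2 & p1) -> []~(p2 & p1)), 0   [&-rule on 1]
3. p2 | p1, 0   [&-rule on 1]
4. [][]~(p2 & p1), 0   [~->-rule on 2]
5. ~[]~(p2 & p1), 0   [~->-rule on 2]
6. []~(p2 & p1), 0   [[]-rule on 4 via 0R0]
7. ~(p2 & p1), 0   [[]-rule on 6 via 0R0]
8. p1, 0   [|-rule on 3 (branches; this branch)]
9. ~p2, 0   [~&-rule on 7 (branches; this branch)]
10. p2 & p1, 1   [~[]-rule on 5: fresh world 1, 0R1]
11. p2, 1   [&-rule on 10]
12. p1, 1   [&-rule on 10]
13. []~(p2 & p1), 1   [[]-rule on 4 via 0R1]
14. ~(p2 & p1), 1   [[]-rule on 6 via 0R1]
15. ~p1, 1   [~&-rule on 14 (branches; this branch)]
Accessibility: 0R0, 0R1, 1R1
Branch closes: p1 and ~p1 both at 1.
(One branch shown.) All branches close.

Unsatisfiable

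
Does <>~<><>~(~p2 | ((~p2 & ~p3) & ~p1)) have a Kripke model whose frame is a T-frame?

Satisfiable

1. <>~<><>~(~p2 | ((~p2 & ~p3) & ~p1)), 0
2. ~<><>~(~p2 | ((~p2 & ~p3) & ~p1)), 1
3. ~<>~(~p2 | ((~p2 & ~p3) & ~p1)), 1
4. ~p2 | ((~p2 & ~p3) & ~p1), 1
5. (~p2 & ~p3) & ~p1, 1
6. ~p2 & ~p3, 1
7. ~p1, 1
8. ~p2, 1
9. ~p3, 1
Accessibility: 0R0, 0R1, 1R1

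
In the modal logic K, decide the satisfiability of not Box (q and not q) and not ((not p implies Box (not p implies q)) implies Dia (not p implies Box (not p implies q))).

Yes, satisfiable

1. not Box (q and not q) and not ((not p implies Box (not p implies q)) implies Dia (not p implies Box (not p implies q))), w0
2. not Box (q and not q), w0
3. not ((not p implies Box (not p implies q)) implies Dia (not p implies Box (not p implies q))), w0
4. not p implies Box (not p implies q), w0
5. not Dia (not p implies Box (not p implies q)), w0
6. Box (not p implies q), w0
7. not (q and not q), w1
8. not (not p implies Box (not p implies q)), w1
9. not p, w1
10. not Box (not p implies q), w1
11. not p implies q, w1
12. q, w1
13. not (not p implies q), w2
14. not p, w2
15. not q, w2
Accessibility: w0Rw1, w1Rw2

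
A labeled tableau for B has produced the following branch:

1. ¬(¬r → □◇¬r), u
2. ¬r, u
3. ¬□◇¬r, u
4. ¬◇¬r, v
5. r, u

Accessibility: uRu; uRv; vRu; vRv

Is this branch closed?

Closed

Both r and ¬r appear at u.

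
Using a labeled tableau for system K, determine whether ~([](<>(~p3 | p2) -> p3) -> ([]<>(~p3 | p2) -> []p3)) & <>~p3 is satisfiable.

No, unsatisfiable

1. ~([](<>(~p3 | p2) -> p3) -> ([]<>(~p3 | p2) -> []p3)) & <>~p3, w0
2. ~([](<>(~p3 | p2) -> p3) -> ([]<>(~p3 | p2) -> []p3)), w0
3. <>~p3, w0
4. [](<>(~p3 | p2) -> p3), w0
5. ~([]<>(~p3 | p2) -> []p3), w0
6. []<>(~p3 | p2), w0
7. ~[]p3, w0
8. ~p3, w1
9. <>(~p3 | p2) -> p3, w1
10. <>(~p3 | p2), w1
11. ~<>(~p3 | p2), w1
12. ~p3, w2
13. <>(~p3 | p2) -> p3, w2
14. <>(~p3 | p2), w2
15. ~<>(~p3 | p2), w2
16. ~p3 | p2, w3
17. ~(~p3 | p2), w3
18. p3, w3
19. ~p2, w3
20. p2, w3
Accessibility: w0Rw1, w0Rw2, w1Rw3
Branch closes: p2 and ~p2 both at w3.
Every branch closes; the branch above is one of them.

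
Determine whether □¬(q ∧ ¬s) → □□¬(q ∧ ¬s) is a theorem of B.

Tableau for the negation ¬(□¬(q ∧ ¬s) → □□¬(q ∧ ¬s)):
1. ¬(□¬(q ∧ ¬s) → □□¬(q ∧ ¬s)), u
2. □¬(q ∧ ¬s), u   [¬→-rule on 1]
3. ¬□□¬(q ∧ ¬s), u   [¬→-rule on 1]
4. ¬(q ∧ ¬s), u   [□-rule on 2 via uRu]
5. s, u   [¬∧-rule on 4 (branches; this branch)]
6. ¬□¬(q ∧ ¬s), v   [¬□-rule on 3: fresh world v, uRv]
7. ¬(q ∧ ¬s), v   [□-rule on 2 via uRv]
8. s, v   [¬∧-rule on 7 (branches; this branch)]
9. q ∧ ¬s, w   [¬□-rule on 6: fresh world w, vRw]
10. q, w   [∧-rule on 9]
11. ¬s, w   [∧-rule on 9]
Accessibility: uRu, uRv, vRu, vRv, vRw, wRv, wRw
The negation has an open branch (countermodel exists).

No, not valid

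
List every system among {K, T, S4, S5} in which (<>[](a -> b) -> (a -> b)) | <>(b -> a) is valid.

T, S4, S5

K-tableau for the negation ~((<>[](a -> b) -> (a -> b)) | <>(b -> a)):
1. ~((<>[](a -> b) -> (a -> b)) | <>(b -> a)), w0
2. ~(<>[](a -> b) -> (a -> b)), w0
3. ~<>(b -> a), w0
4. <>[](a -> b), w0
5. ~(a -> b), w0
6. a, w0
7. ~b, w0
8. [](a -> b), w1
9. ~(b -> a), w1
10. b, w1
11. ~a, w1
Accessibility: w0Rw1
Complete open branch: countermodel on a K-frame, so not valid in K.
T-tableau for the negation ~((<>[](a -> b) -> (a -> b)) | <>(b -> a)):
1. ~((<>[](a -> b) -> (a -> b)) | <>(b -> a)), w0
2. ~(<>[](a -> b) -> (a -> b)), w0
3. ~<>(b -> a), w0
4. <>[](a -> b), w0
5. ~(a -> b), w0
6. a, w0
7. ~b, w0
8. ~(b -> a), w0
9. b, w0
10. ~a, w0
Accessibility: w0Rw0
Branch closes: b and ~b both at w0.
Every branch closes (one shown): valid in T, hence also in S4, S5 (every theorem of T is a theorem of S4 and S5).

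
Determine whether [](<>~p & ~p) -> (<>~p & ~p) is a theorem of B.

Yes, valid

Tableau for the negation ~([](<>~p & ~p) -> (<>~p & ~p)):
1. ~([](<>~p & ~p) -> (<>~p & ~p)), w0
2. [](<>~p & ~p), w0
3. ~(<>~p & ~p), w0
4. <>~p & ~p, w0
5. <>~p, w0
6. ~p, w0
7. ~<>~p, w0
8. p, w0
Accessibility: w0Rw0
Branch closes: p and ~p both at w0.
Every branch of the negation's tableau closes; the branch above is one of them.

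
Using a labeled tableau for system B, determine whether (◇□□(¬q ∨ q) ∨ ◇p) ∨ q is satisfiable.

1. (◇□□(¬q ∨ q) ∨ ◇p) ∨ q, u
2. q, u
Accessibility: uRu

Satisfiable (open branch found)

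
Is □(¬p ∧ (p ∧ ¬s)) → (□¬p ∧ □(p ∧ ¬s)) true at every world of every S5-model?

Valid

Tableau for the negation ¬(□(¬p ∧ (p ∧ ¬s)) → (□¬p ∧ □(p ∧ ¬s))):
1. ¬(□(¬p ∧ (p ∧ ¬s)) → (□¬p ∧ □(p ∧ ¬s))), w0
2. □(¬p ∧ (p ∧ ¬s)), w0   [¬→-rule on 1]
3. ¬(□¬p ∧ □(p ∧ ¬s)), w0   [¬→-rule on 1]
4. ¬p ∧ (p ∧ ¬s), w0   [□-rule on 2 via w0Rw0]
5. ¬p, w0   [∧-rule on 4]
6. p ∧ ¬s, w0   [∧-rule on 4]
7. p, w0   [∧-rule on 6]
8. ¬s, w0   [∧-rule on 6]
Accessibility: w0Rw0
Branch closes: p and ¬p both at w0.
Every branch of the negation's tableau closes; the branch above is one of them.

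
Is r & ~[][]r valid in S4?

No, not valid

Tableau for the negation ~(r & ~[][]r):
1. ~(r & ~[][]r), w0
2. [][]r, w0   [~&-rule on 1 (branches; this branch)]
3. []r, w0   [[]-rule on 2 via w0Rw0]
4. r, w0   [[]-rule on 3 via w0Rw0]
Accessibility: w0Rw0
The negation has an open branch (countermodel exists).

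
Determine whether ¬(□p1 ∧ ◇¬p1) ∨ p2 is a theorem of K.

Valid in K

Tableau for the negation ¬(¬(□p1 ∧ ◇¬p1) ∨ p2):
1. ¬(¬(□p1 ∧ ◇¬p1) ∨ p2), 0
2. □p1 ∧ ◇¬p1, 0
3. ¬p2, 0
4. □p1, 0
5. ◇¬p1, 0
6. ¬p1, 1
7. p1, 1
Accessibility: 0R1
Branch closes: p1 and ¬p1 both at 1.
Every branch of the negation's tableau closes; the branch above is one of them.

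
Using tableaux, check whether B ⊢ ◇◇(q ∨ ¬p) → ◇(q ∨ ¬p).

Tableau for the negation ¬(◇◇(q ∨ ¬p) → ◇(q ∨ ¬p)):
1. ¬(◇◇(q ∨ ¬p) → ◇(q ∨ ¬p)), 0
2. ◇◇(q ∨ ¬p), 0
3. ¬◇(q ∨ ¬p), 0
4. ¬(q ∨ ¬p), 0
5. ¬q, 0
6. p, 0
7. ◇(q ∨ ¬p), 1
8. ¬(q ∨ ¬p), 1
9. ¬q, 1
10. p, 1
11. q ∨ ¬p, 2
12. ¬p, 2
Accessibility: 0R0, 0R1, 1R0, 1R1, 1R2, 2R1, 2R2
The negation has an open branch (countermodel exists).

No, not valid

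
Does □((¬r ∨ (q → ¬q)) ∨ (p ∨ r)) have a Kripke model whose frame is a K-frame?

Satisfiable

1. □((¬r ∨ (q → ¬q)) ∨ (p ∨ r)), u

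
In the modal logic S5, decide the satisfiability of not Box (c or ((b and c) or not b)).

1. not Box (c or ((b and c) or not b)), u
2. not (c or ((b and c) or not b)), v   [neg-Box-rule on 1: fresh world v, uRv]
3. not c, v   [neg-or-rule on 2]
4. not ((b and c) or not b), v   [neg-or-rule on 2]
5. not (b and c), v   [neg-or-rule on 4]
6. b, v   [neg-or-rule on 4]
Accessibility: uRu, uRv, vRu, vRv

Satisfiable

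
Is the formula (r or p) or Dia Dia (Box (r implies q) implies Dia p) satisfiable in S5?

1. (r or p) or Dia Dia (Box (r implies q) implies Dia p), u
2. Dia Dia (Box (r implies q) implies Dia p), u   [or-rule on 1 (branches; this branch)]
3. Dia (Box (r implies q) implies Dia p), v   [Dia-rule on 2: fresh world v, uRv]
4. Box (r implies q) implies Dia p, w   [Dia-rule on 3: fresh world w, vRw]
5. Dia p, w   [implies-rule on 4 (branches; this branch)]
6. p, x   [Dia-rule on 5: fresh world x, wRx]
Accessibility: uRu, uRv, uRw, uRx, vRu, vRv, vRw, vRx, wRu, wRv, wRw, wRx, xRu, xRv, xRw, xRx

Satisfiable (open branch found)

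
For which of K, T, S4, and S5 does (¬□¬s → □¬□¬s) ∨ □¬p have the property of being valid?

S4-tableau for the negation ¬((¬□¬s → □¬□¬s) ∨ □¬p):
1. ¬((¬□¬s → □¬□¬s) ∨ □¬p), w0
2. ¬(¬□¬s → □¬□¬s), w0   [¬∨-rule on 1]
3. ¬□¬p, w0   [¬∨-rule on 1]
4. ¬□¬s, w0   [¬→-rule on 2]
5. ¬□¬□¬s, w0   [¬→-rule on 2]
6. p, w1   [¬□-rule on 3: fresh world w1, w0Rw1]
7. s, w2   [¬□-rule on 4: fresh world w2, w0Rw2]
8. □¬s, w3   [¬□-rule on 5: fresh world w3, w0Rw3]
9. ¬s, w3   [□-rule on 8 via w3Rw3]
Accessibility: w0Rw0, w0Rw1, w0Rw2, w0Rw3, w1Rw1, w2Rw2, w3Rw3
Complete open branch: countermodel on an S4-frame, so not valid in S4, nor in K, T (the same frame is also a K-frame and a T-frame).
S5-tableau for the negation ¬((¬□¬s → □¬□¬s) ∨ □¬p):
1. ¬((¬□¬s → □¬□¬s) ∨ □¬p), w0
2. ¬(¬□¬s → □¬□¬s), w0   [¬∨-rule on 1]
3. ¬□¬p, w0   [¬∨-rule on 1]
4. ¬□¬s, w0   [¬→-rule on 2]
5. ¬□¬□¬s, w0   [¬→-rule on 2]
6. p, w1   [¬□-rule on 3: fresh world w1, w0Rw1]
7. s, w2   [¬□-rule on 4: fresh world w2, w0Rw2]
8. □¬s, w3   [¬□-rule on 5: fresh world w3, w0Rw3]
9. ¬s, w0   [□-rule on 8 via w3Rw0]
10. ¬s, w1   [□-rule on 8 via w3Rw1]
11. ¬s, w2   [□-rule on 8 via w3Rw2]
Accessibility: w0Rw0, w0Rw1, w0Rw2, w0Rw3, w1Rw0, w1Rw1, w1Rw2, w1Rw3, w2Rw0, w2Rw1, w2Rw2, w2Rw3, w3Rw0, w3Rw1, w3Rw2, w3Rw3
Branch closes: s and ¬s both at w2.
Every branch closes (one shown): valid in S5.

S5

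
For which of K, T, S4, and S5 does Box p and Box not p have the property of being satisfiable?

K

K-tableau for the formula:
1. Box p and Box not p, u
2. Box p, u
3. Box not p, u
Complete open branch: satisfiable in K.
T-tableau for the formula:
1. Box p and Box not p, u
2. Box p, u
3. Box not p, u
4. p, u
5. not p, u
Accessibility: uRu
Branch closes: p and not p both at u.
Every branch closes (one shown): unsatisfiable in T, hence also in S4, S5 (every S4/S5-frame is a T-frame).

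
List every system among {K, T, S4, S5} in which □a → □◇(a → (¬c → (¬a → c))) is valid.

T, S4, S5

T-tableau for the negation ¬(□a → □◇(a → (¬c → (¬a → c)))):
1. ¬(□a → □◇(a → (¬c → (¬a → c)))), 0
2. □a, 0
3. ¬□◇(a → (¬c → (¬a → c))), 0
4. a, 0
5. ¬◇(a → (¬c → (¬a → c))), 1
6. a, 1
7. ¬(a → (¬c → (¬a → c))), 1
8. ¬(¬c → (¬a → c)), 1
9. ¬c, 1
10. ¬(¬a → c), 1
11. ¬a, 1
Accessibility: 0R0, 0R1, 1R1
Branch closes: a and ¬a both at 1.
Every branch closes (one shown): valid in T, hence also in S4, S5 (every theorem of T is a theorem of S4 and S5).
K-tableau for the negation ¬(□a → □◇(a → (¬c → (¬a → c)))):
1. ¬(□a → □◇(a → (¬c → (¬a → c)))), 0
2. □a, 0
3. ¬□◇(a → (¬c → (¬a → c))), 0
4. ¬◇(a → (¬c → (¬a → c))), 1
5. a, 1
Accessibility: 0R1
Complete open branch: countermodel on a K-frame, so not valid in K.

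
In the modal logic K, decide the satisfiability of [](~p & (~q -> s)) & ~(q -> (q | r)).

1. [](~p & (~q -> s)) & ~(q -> (q | r)), w0
2. [](~p & (~q -> s)), w0
3. ~(q -> (q | r)), w0
4. q, w0
5. ~(q | r), w0
6. ~q, w0
7. ~r, w0
Branch closes: q and ~q both at w0.
(One branch shown.) All branches close.

Unsatisfiable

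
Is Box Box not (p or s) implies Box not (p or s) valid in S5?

Valid

Tableau for the negation not (Box Box not (p or s) implies Box not (p or s)):
1. not (Box Box not (p or s) implies Box not (p or s)), 0
2. Box Box not (p or s), 0
3. not Box not (p or s), 0
4. Box not (p or s), 0
5. not (p or s), 0
6. not p, 0
7. not s, 0
8. p or s, 1
9. Box not (p or s), 1
10. not (p or s), 1
11. not p, 1
12. not s, 1
13. s, 1
Accessibility: 0R0, 0R1, 1R0, 1R1
Branch closes: s and not s both at 1.
Every branch of the negation's tableau closes; the branch above is one of them.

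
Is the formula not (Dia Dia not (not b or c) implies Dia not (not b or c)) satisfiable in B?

1. not (Dia Dia not (not b or c) implies Dia not (not b or c)), w0
2. Dia Dia not (not b or c), w0
3. not Dia not (not b or c), w0
4. not b or c, w0
5. c, w0
6. Dia not (not b or c), w1
7. not b or c, w1
8. c, w1
9. not (not b or c), w2
10. b, w2
11. not c, w2
Accessibility: w0Rw0, w0Rw1, w1Rw0, w1Rw1, w1Rw2, w2Rw1, w2Rw2

Satisfiable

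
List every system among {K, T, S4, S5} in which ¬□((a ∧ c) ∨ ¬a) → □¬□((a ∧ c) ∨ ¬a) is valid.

S5-tableau for the negation ¬(¬□((a ∧ c) ∨ ¬a) → □¬□((a ∧ c) ∨ ¬a)):
1. ¬(¬□((a ∧ c) ∨ ¬a) → □¬□((a ∧ c) ∨ ¬a)), w0
2. ¬□((a ∧ c) ∨ ¬a), w0
3. ¬□¬□((a ∧ c) ∨ ¬a), w0
4. ¬((a ∧ c) ∨ ¬a), w1
5. ¬(a ∧ c), w1
6. a, w1
7. ¬c, w1
8. □((a ∧ c) ∨ ¬a), w2
9. (a ∧ c) ∨ ¬a, w0
10. (a ∧ c) ∨ ¬a, w1
11. (a ∧ c) ∨ ¬a, w2
12. a ∧ c, w0
13. a, w0
14. c, w0
15. a ∧ c, w1
16. c, w1
Accessibility: w0Rw0, w0Rw1, w0Rw2, w1Rw0, w1Rw1, w1Rw2, w2Rw0, w2Rw1, w2Rw2
Branch closes: c and ¬c both at w1.
Every branch closes (one shown): valid in S5.
S4-tableau for the negation ¬(¬□((a ∧ c) ∨ ¬a) → □¬□((a ∧ c) ∨ ¬a)):
1. ¬(¬□((a ∧ c) ∨ ¬a) → □¬□((a ∧ c) ∨ ¬a)), w0
2. ¬□((a ∧ c) ∨ ¬a), w0
3. ¬□¬□((a ∧ c) ∨ ¬a), w0
4. ¬((a ∧ c) ∨ ¬a), w1
5. ¬(a ∧ c), w1
6. a, w1
7. ¬c, w1
8. □((a ∧ c) ∨ ¬a), w2
9. (a ∧ c) ∨ ¬a, w2
10. ¬a, w2
Accessibility: w0Rw0, w0Rw1, w0Rw2, w1Rw1, w2Rw2
Complete open branch: countermodel on an S4-frame, so not valid in S4, nor in K, T (the same frame is also a K-frame and a T-frame).

S5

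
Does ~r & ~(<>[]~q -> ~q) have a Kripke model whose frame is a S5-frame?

Unsatisfiable

1. ~r & ~(<>[]~q -> ~q), w0
2. ~r, w0
3. ~(<>[]~q -> ~q), w0
4. <>[]~q, w0
5. q, w0
6. []~q, w1
7. ~q, w0
Accessibility: w0Rw0, w0Rw1, w1Rw0, w1Rw1
Branch closes: q and ~q both at w0.
(One branch shown.) All branches close.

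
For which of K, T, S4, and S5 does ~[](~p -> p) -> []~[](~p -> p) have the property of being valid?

S5

S5-tableau for the negation ~(~[](~p -> p) -> []~[](~p -> p)):
1. ~(~[](~p -> p) -> []~[](~p -> p)), u
2. ~[](~p -> p), u   [~->-rule on 1]
3. ~[]~[](~p -> p), u   [~->-rule on 1]
4. ~(~p -> p), v   [~[]-rule on 2: fresh world v, uRv]
5. ~p, v   [~->-rule on 4]
6. [](~p -> p), w   [~[]-rule on 3: fresh world w, uRw]
7. ~p -> p, u   [[]-rule on 6 via wRu]
8. ~p -> p, v   [[]-rule on 6 via wRv]
9. ~p -> p, w   [[]-rule on 6 via wRw]
10. p, u   [->-rule on 7 (branches; this branch)]
11. p, v   [->-rule on 8 (branches; this branch)]
Accessibility: uRu, uRv, uRw, vRu, vRv, vRw, wRu, wRv, wRw
Branch closes: p and ~p both at v.
Every branch closes (one shown): valid in S5.
S4-tableau for the negation ~(~[](~p -> p) -> []~[](~p -> p)):
1. ~(~[](~p -> p) -> []~[](~p -> p)), u
2. ~[](~p -> p), u   [~->-rule on 1]
3. ~[]~[](~p -> p), u   [~->-rule on 1]
4. ~(~p -> p), v   [~[]-rule on 2: fresh world v, uRv]
5. ~p, v   [~->-rule on 4]
6. [](~p -> p), w   [~[]-rule on 3: fresh world w, uRw]
7. ~p -> p, w   [[]-rule on 6 via wRw]
8. p, w   [->-rule on 7 (branches; this branch)]
Accessibility: uRu, uRv, uRw, vRv, wRw
Complete open branch: countermodel on an S4-frame, so not valid in S4, nor in K, T (the same frame is also a K-frame and a T-frame).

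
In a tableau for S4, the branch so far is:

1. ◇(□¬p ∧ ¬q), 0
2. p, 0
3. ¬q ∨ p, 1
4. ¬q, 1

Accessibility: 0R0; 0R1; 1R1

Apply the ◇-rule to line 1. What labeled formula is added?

a fresh world 2 with 0R2, and □¬p ∧ ¬q at 2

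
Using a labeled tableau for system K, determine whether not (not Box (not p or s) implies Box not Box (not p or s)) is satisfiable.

1. not (not Box (not p or s) implies Box not Box (not p or s)), u
2. not Box (not p or s), u
3. not Box not Box (not p or s), u
4. not (not p or s), v
5. p, v
6. not s, v
7. Box (not p or s), w
Accessibility: uRv, uRw

Satisfiable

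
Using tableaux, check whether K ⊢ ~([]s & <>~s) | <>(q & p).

Tableau for the negation ~(~([]s & <>~s) | <>(q & p)):
1. ~(~([]s & <>~s) | <>(q & p)), 0
2. []s & <>~s, 0
3. ~<>(q & p), 0
4. []s, 0
5. <>~s, 0
6. ~s, 1
7. ~(q & p), 1
8. s, 1
Accessibility: 0R1
Branch closes: s and ~s both at 1.
All branches of the negation close; one closing branch shown above.

Valid in K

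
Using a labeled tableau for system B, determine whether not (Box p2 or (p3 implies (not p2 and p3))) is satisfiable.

Satisfiable

1. not (Box p2 or (p3 implies (not p2 and p3))), u
2. not Box p2, u   [neg-or-rule on 1]
3. not (p3 implies (not p2 and p3)), u   [neg-or-rule on 1]
4. p3, u   [neg-implies-rule on 3]
5. not (not p2 and p3), u   [neg-implies-rule on 3]
6. p2, u   [neg-and-rule on 5 (branches; this branch)]
7. not p2, v   [neg-Box-rule on 2: fresh world v, uRv]
Accessibility: uRu, uRv, vRu, vRv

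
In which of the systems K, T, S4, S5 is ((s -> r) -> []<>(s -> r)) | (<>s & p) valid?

S4-tableau for the negation ~(((s -> r) -> []<>(s -> r)) | (<>s & p)):
1. ~(((s -> r) -> []<>(s -> r)) | (<>s & p)), 0
2. ~((s -> r) -> []<>(s -> r)), 0
3. ~(<>s & p), 0
4. s -> r, 0
5. ~[]<>(s -> r), 0
6. ~p, 0
7. r, 0
8. ~<>(s -> r), 1
9. ~(s -> r), 1
10. s, 1
11. ~r, 1
Accessibility: 0R0, 0R1, 1R1
Complete open branch: countermodel on an S4-frame, so not valid in S4, nor in K, T (the same frame is also a K-frame and a T-frame).
S5-tableau for the negation ~(((s -> r) -> []<>(s -> r)) | (<>s & p)):
1. ~(((s -> r) -> []<>(s -> r)) | (<>s & p)), 0
2. ~((s -> r) -> []<>(s -> r)), 0
3. ~(<>s & p), 0
4. s -> r, 0
5. ~[]<>(s -> r), 0
6. ~<>s, 0
7. ~s, 0
8. r, 0
9. ~<>(s -> r), 1
10. ~s, 1
11. ~(s -> r), 0
12. s, 0
13. ~r, 0
Accessibility: 0R0, 0R1, 1R0, 1R1
Branch closes: s and ~s both at 0.
Every branch closes (one shown): valid in S5.

S5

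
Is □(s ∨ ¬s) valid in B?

Tableau for the negation ¬□(s ∨ ¬s):
1. ¬□(s ∨ ¬s), w0
2. ¬(s ∨ ¬s), w1   [¬□-rule on 1: fresh world w1, w0Rw1]
3. ¬s, w1   [¬∨-rule on 2]
4. s, w1   [¬∨-rule on 2]
Accessibility: w0Rw0, w0Rw1, w1Rw0, w1Rw1
Branch closes: s and ¬s both at w1.
Every branch of the negation's tableau closes; the branch above is one of them.

Yes, valid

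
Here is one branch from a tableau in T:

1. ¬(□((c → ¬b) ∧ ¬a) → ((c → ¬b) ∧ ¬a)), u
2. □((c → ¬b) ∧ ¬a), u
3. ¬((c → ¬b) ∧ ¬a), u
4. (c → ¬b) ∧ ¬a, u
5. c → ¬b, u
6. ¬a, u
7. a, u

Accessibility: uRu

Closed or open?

Both a and ¬a appear at u.

Closed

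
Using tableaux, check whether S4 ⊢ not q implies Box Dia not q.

No, not valid

Tableau for the negation not (not q implies Box Dia not q):
1. not (not q implies Box Dia not q), u
2. not q, u
3. not Box Dia not q, u
4. not Dia not q, v
5. q, v
Accessibility: uRu, uRv, vRv
The negation has an open branch (countermodel exists).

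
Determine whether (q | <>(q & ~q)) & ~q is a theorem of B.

Not valid

Tableau for the negation ~((q | <>(q & ~q)) & ~q):
1. ~((q | <>(q & ~q)) & ~q), 0
2. q, 0
Accessibility: 0R0
The negation has an open branch (countermodel exists).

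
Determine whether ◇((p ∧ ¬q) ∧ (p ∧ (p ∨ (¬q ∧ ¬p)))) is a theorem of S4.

Tableau for the negation ¬◇((p ∧ ¬q) ∧ (p ∧ (p ∨ (¬q ∧ ¬p)))):
1. ¬◇((p ∧ ¬q) ∧ (p ∧ (p ∨ (¬q ∧ ¬p)))), u
2. ¬((p ∧ ¬q) ∧ (p ∧ (p ∨ (¬q ∧ ¬p)))), u
3. ¬(p ∧ (p ∨ (¬q ∧ ¬p))), u
4. ¬(p ∨ (¬q ∧ ¬p)), u
5. ¬p, u
6. ¬(¬q ∧ ¬p), u
7. q, u
Accessibility: uRu
The negation has an open branch (countermodel exists).

Not valid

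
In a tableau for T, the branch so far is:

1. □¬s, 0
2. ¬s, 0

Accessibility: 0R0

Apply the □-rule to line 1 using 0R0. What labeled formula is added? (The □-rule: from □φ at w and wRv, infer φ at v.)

¬s, 0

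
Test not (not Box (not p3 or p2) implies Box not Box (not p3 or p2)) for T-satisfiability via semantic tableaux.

Satisfiable

1. not (not Box (not p3 or p2) implies Box not Box (not p3 or p2)), w0
2. not Box (not p3 or p2), w0
3. not Box not Box (not p3 or p2), w0
4. not (not p3 or p2), w1
5. p3, w1
6. not p2, w1
7. Box (not p3 or p2), w2
8. not p3 or p2, w2
9. p2, w2
Accessibility: w0Rw0, w0Rw1, w0Rw2, w1Rw1, w2Rw2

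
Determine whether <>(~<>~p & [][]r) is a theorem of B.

Tableau for the negation ~<>(~<>~p & [][]r):
1. ~<>(~<>~p & [][]r), 0
2. ~(~<>~p & [][]r), 0
3. ~[][]r, 0
4. ~[]r, 1
5. ~(~<>~p & [][]r), 1
6. ~[][]r, 1
7. ~r, 2
8. ~[]r, 3
9. ~r, 4
Accessibility: 0R0, 0R1, 1R0, 1R1, 1R2, 1R3, 2R1, 2R2, 3R1, 3R3, 3R4, 4R3, 4R4
The negation has an open branch (countermodel exists).

Not valid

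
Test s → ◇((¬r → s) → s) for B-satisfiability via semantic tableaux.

Satisfiable

1. s → ◇((¬r → s) → s), 0
2. ◇((¬r → s) → s), 0
3. (¬r → s) → s, 1
4. s, 1
Accessibility: 0R0, 0R1, 1R0, 1R1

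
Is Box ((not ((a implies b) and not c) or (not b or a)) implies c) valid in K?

Invalid (countermodel exists)

Tableau for the negation not Box ((not ((a implies b) and not c) or (not b or a)) implies c):
1. not Box ((not ((a implies b) and not c) or (not b or a)) implies c), u
2. not ((not ((a implies b) and not c) or (not b or a)) implies c), v
3. not ((a implies b) and not c) or (not b or a), v
4. not c, v
5. not b or a, v
6. a, v
Accessibility: uRv
The negation has an open branch (countermodel exists).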